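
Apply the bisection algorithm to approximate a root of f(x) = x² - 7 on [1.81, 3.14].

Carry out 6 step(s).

f(x) = x² - 7
Initial interval: [1.81, 3.14]

Iteration 1:
  c_1 = (1.810000 + 3.140000)/2 = 2.475000
  f(c_1) = f(2.475000) = -0.874375
  f(a) × f(c) ≥ 0, new interval: [2.475000, 3.140000]
Iteration 2:
  c_2 = (2.475000 + 3.140000)/2 = 2.807500
  f(c_2) = f(2.807500) = 0.882056
  f(a) × f(c) < 0, new interval: [2.475000, 2.807500]
Iteration 3:
  c_3 = (2.475000 + 2.807500)/2 = 2.641250
  f(c_3) = f(2.641250) = -0.023798
  f(a) × f(c) ≥ 0, new interval: [2.641250, 2.807500]
Iteration 4:
  c_4 = (2.641250 + 2.807500)/2 = 2.724375
  f(c_4) = f(2.724375) = 0.422219
  f(a) × f(c) < 0, new interval: [2.641250, 2.724375]
Iteration 5:
  c_5 = (2.641250 + 2.724375)/2 = 2.682813
  f(c_5) = f(2.682813) = 0.197483
  f(a) × f(c) < 0, new interval: [2.641250, 2.682813]
Iteration 6:
  c_6 = (2.641250 + 2.682813)/2 = 2.662031
  f(c_6) = f(2.662031) = 0.086410
  f(a) × f(c) < 0, new interval: [2.641250, 2.662031]

After 6 iteration(s), the approximation is c_6 = 2.662031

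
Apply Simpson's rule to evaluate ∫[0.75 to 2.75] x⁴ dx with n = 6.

f(x) = x⁴
a = 0.75, b = 2.75, n = 6
h = (b - a)/n = 0.333333

Simpson's rule: (h/3)[f(x₀) + 4f(x₁) + 2f(x₂) + ... + f(xₙ)]

x_0 = 0.7500, f(x_0) = 0.316406, coefficient = 1
x_1 = 1.0833, f(x_1) = 1.377363, coefficient = 4
x_2 = 1.4167, f(x_2) = 4.027826, coefficient = 2
x_3 = 1.7500, f(x_3) = 9.378906, coefficient = 4
x_4 = 2.0833, f(x_4) = 18.838011, coefficient = 2
x_5 = 2.4167, f(x_5) = 34.108845, coefficient = 4
x_6 = 2.7500, f(x_6) = 57.191406, coefficient = 1

I ≈ (0.333333/3) × 282.699942 = 31.411105
Exact value: 31.407813
Error: 0.003292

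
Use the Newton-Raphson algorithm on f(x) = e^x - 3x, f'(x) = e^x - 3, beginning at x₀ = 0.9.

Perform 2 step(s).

f(x) = e^x - 3x
f'(x) = e^x - 3
x₀ = 0.9

Newton-Raphson formula: x_{n+1} = x_n - f(x_n)/f'(x_n)

Iteration 1:
  f(0.900000) = -0.240397
  f'(0.900000) = -0.540397
  x_1 = 0.900000 - (-0.240397)/(-0.540397) = 0.455148
Iteration 2:
  f(0.455148) = 0.210963
  f'(0.455148) = -1.423594
  x_2 = 0.455148 - 0.210963/(-1.423594) = 0.603338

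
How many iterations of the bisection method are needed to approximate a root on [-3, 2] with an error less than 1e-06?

We need (b-a)/2^n ≤ 1e-06
(2 - (-3))/2^n ≤ 1e-06
5/2^n ≤ 1e-06
2^n ≥ 5000000
n ≥ log₂(5000000) = 22.25
n ≥ 23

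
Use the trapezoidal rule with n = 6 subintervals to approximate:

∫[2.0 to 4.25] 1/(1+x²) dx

f(x) = 1/(1+x²)
a = 2.0, b = 4.25, n = 6
h = (b - a)/n = 0.375000

Trapezoidal rule: (h/2)[f(x₀) + 2f(x₁) + 2f(x₂) + ... + f(xₙ)]

x_0 = 2.0000, f(x_0) = 0.200000, coefficient = 1
x_1 = 2.3750, f(x_1) = 0.150588, coefficient = 2
x_2 = 2.7500, f(x_2) = 0.116788, coefficient = 2
x_3 = 3.1250, f(x_3) = 0.092888, coefficient = 2
x_4 = 3.5000, f(x_4) = 0.075472, coefficient = 2
x_5 = 3.8750, f(x_5) = 0.062439, coefficient = 2
x_6 = 4.2500, f(x_6) = 0.052459, coefficient = 1

I ≈ (0.375000/2) × 1.248810 = 0.234152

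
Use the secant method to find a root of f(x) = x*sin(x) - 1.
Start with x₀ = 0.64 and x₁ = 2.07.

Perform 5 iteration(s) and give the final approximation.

f(x) = x*sin(x) - 1
x₀ = 0.64, x₁ = 2.07

Secant formula: x_{n+1} = x_n - f(x_n)(x_n - x_{n-1})/(f(x_n) - f(x_{n-1}))

Iteration 1:
  f(0.640000) = -0.617795
  f(2.070000) = 0.817386
  x_2 = 2.070000 - 0.817386×(2.070000 - 0.640000)/(0.817386 - (-0.617795))
       = 1.255565
Iteration 2:
  f(2.070000) = 0.817386
  f(1.255565) = 0.193696
  x_3 = 1.255565 - 0.193696×(1.255565 - 2.070000)/(0.193696 - 0.817386)
       = 1.002629
Iteration 3:
  f(1.255565) = 0.193696
  f(1.002629) = -0.154895
  x_4 = 1.002629 - (-0.154895)×(1.002629 - 1.255565)/(-0.154895 - 0.193696)
       = 1.115020
Iteration 4:
  f(1.002629) = -0.154895
  f(1.115020) = 0.001198
  x_5 = 1.115020 - 0.001198×(1.115020 - 1.002629)/(0.001198 - (-0.154895))
       = 1.114157
Iteration 5:
  f(1.115020) = 0.001198
  f(1.114157) = 0.000000
  x_6 = 1.114157 - 0.000000×(1.114157 - 1.115020)/(0.000000 - 0.001198)
       = 1.114157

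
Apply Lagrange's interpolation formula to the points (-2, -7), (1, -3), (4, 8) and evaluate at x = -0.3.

Lagrange interpolation formula:
P(x) = Σ yᵢ × Lᵢ(x)
where Lᵢ(x) = Π_{j≠i} (x - xⱼ)/(xᵢ - xⱼ)

L_0(-0.3) = (-0.3 - 1)/(-2 - 1) × (-0.3 - 4)/(-2 - 4) = 0.310556
L_1(-0.3) = (-0.3 - (-2))/(1 - (-2)) × (-0.3 - 4)/(1 - 4) = 0.812222
L_2(-0.3) = (-0.3 - (-2))/(4 - (-2)) × (-0.3 - 1)/(4 - 1) = -0.122778

P(-0.3) = (-7)×L_0(-0.3) + (-3)×L_1(-0.3) + 8×L_2(-0.3)
P(-0.3) = -5.592778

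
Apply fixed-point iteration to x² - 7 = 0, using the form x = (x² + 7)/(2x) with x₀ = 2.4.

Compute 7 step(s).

Equation: x² - 7 = 0
Fixed-point form: x = (x² + 7)/(2x)
x₀ = 2.4

x_1 = g(2.400000) = 2.658333
x_2 = g(2.658333) = 2.645781
x_3 = g(2.645781) = 2.645751
x_4 = g(2.645751) = 2.645751
x_5 = g(2.645751) = 2.645751
x_6 = g(2.645751) = 2.645751
x_7 = g(2.645751) = 2.645751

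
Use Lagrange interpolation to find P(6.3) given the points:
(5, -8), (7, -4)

Lagrange interpolation formula:
P(x) = Σ yᵢ × Lᵢ(x)
where Lᵢ(x) = Π_{j≠i} (x - xⱼ)/(xᵢ - xⱼ)

L_0(6.3) = (6.3 - 7)/(5 - 7) = 0.350000
L_1(6.3) = (6.3 - 5)/(7 - 5) = 0.650000

P(6.3) = (-8)×L_0(6.3) + (-4)×L_1(6.3)
P(6.3) = -5.400000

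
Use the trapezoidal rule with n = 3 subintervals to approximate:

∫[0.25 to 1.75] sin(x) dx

f(x) = sin(x)
a = 0.25, b = 1.75, n = 3
h = (b - a)/n = 0.500000

Trapezoidal rule: (h/2)[f(x₀) + 2f(x₁) + 2f(x₂) + ... + f(xₙ)]

x_0 = 0.2500, f(x_0) = 0.247404, coefficient = 1
x_1 = 0.7500, f(x_1) = 0.681639, coefficient = 2
x_2 = 1.2500, f(x_2) = 0.948985, coefficient = 2
x_3 = 1.7500, f(x_3) = 0.983986, coefficient = 1

I ≈ (0.500000/2) × 4.492637 = 1.123159
Exact value: 1.147158
Error: 0.023999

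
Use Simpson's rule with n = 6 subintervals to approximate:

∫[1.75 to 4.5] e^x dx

f(x) = e^x
a = 1.75, b = 4.5, n = 6
h = (b - a)/n = 0.458333

Simpson's rule: (h/3)[f(x₀) + 4f(x₁) + 2f(x₂) + ... + f(xₙ)]

x_0 = 1.7500, f(x_0) = 5.754603, coefficient = 1
x_1 = 2.2083, f(x_1) = 9.100536, coefficient = 4
x_2 = 2.6667, f(x_2) = 14.391916, coefficient = 2
x_3 = 3.1250, f(x_3) = 22.759895, coefficient = 4
x_4 = 3.5833, f(x_4) = 35.993319, coefficient = 2
x_5 = 4.0417, f(x_5) = 56.921132, coefficient = 4
x_6 = 4.5000, f(x_6) = 90.017131, coefficient = 1

I ≈ (0.458333/3) × 551.668458 = 84.282681
Exact value: 84.262529
Error: 0.020153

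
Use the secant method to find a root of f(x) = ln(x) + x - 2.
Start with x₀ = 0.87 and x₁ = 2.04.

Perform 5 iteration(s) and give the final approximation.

f(x) = ln(x) + x - 2
x₀ = 0.87, x₁ = 2.04

Secant formula: x_{n+1} = x_n - f(x_n)(x_n - x_{n-1})/(f(x_n) - f(x_{n-1}))

Iteration 1:
  f(0.870000) = -1.269262
  f(2.040000) = 0.752950
  x_2 = 2.040000 - 0.752950×(2.040000 - 0.870000)/(0.752950 - (-1.269262))
       = 1.604363
Iteration 2:
  f(2.040000) = 0.752950
  f(1.604363) = 0.077089
  x_3 = 1.604363 - 0.077089×(1.604363 - 2.040000)/(0.077089 - 0.752950)
       = 1.554673
Iteration 3:
  f(1.604363) = 0.077089
  f(1.554673) = -0.004061
  x_4 = 1.554673 - (-0.004061)×(1.554673 - 1.604363)/(-0.004061 - 0.077089)
       = 1.557160
Iteration 4:
  f(1.554673) = -0.004061
  f(1.557160) = 0.000024
  x_5 = 1.557160 - 0.000024×(1.557160 - 1.554673)/(0.000024 - (-0.004061))
       = 1.557146
Iteration 5:
  f(1.557160) = 0.000024
  f(1.557146) = 0.000000
  x_6 = 1.557146 - 0.000000×(1.557146 - 1.557160)/(0.000000 - 0.000024)
       = 1.557146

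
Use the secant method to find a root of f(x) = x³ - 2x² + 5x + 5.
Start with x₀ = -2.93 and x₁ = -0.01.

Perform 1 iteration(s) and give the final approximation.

f(x) = x³ - 2x² + 5x + 5
x₀ = -2.93, x₁ = -0.01

Secant formula: x_{n+1} = x_n - f(x_n)(x_n - x_{n-1})/(f(x_n) - f(x_{n-1}))

Iteration 1:
  f(-2.930000) = -51.973557
  f(-0.010000) = 4.949799
  x_2 = -0.010000 - 4.949799×(-0.010000 - (-2.930000))/(4.949799 - (-51.973557))
       = -0.263910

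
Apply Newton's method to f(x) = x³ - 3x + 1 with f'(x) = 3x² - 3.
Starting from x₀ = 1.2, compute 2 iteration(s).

f(x) = x³ - 3x + 1
f'(x) = 3x² - 3
x₀ = 1.2

Newton-Raphson formula: x_{n+1} = x_n - f(x_n)/f'(x_n)

Iteration 1:
  f(1.200000) = -0.872000
  f'(1.200000) = 1.320000
  x_1 = 1.200000 - (-0.872000)/1.320000 = 1.860606
Iteration 2:
  f(1.860606) = 1.859330
  f'(1.860606) = 7.385565
  x_2 = 1.860606 - 1.859330/7.385565 = 1.608854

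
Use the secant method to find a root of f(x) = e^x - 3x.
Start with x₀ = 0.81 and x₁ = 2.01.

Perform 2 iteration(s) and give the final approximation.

f(x) = e^x - 3x
x₀ = 0.81, x₁ = 2.01

Secant formula: x_{n+1} = x_n - f(x_n)(x_n - x_{n-1})/(f(x_n) - f(x_{n-1}))

Iteration 1:
  f(0.810000) = -0.182092
  f(2.010000) = 1.433317
  x_2 = 2.010000 - 1.433317×(2.010000 - 0.810000)/(1.433317 - (-0.182092))
       = 0.945266
Iteration 2:
  f(2.010000) = 1.433317
  f(0.945266) = -0.262300
  x_3 = 0.945266 - (-0.262300)×(0.945266 - 2.010000)/(-0.262300 - 1.433317)
       = 1.109973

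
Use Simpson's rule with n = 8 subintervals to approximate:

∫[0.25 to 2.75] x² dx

f(x) = x²
a = 0.25, b = 2.75, n = 8
h = (b - a)/n = 0.312500

Simpson's rule: (h/3)[f(x₀) + 4f(x₁) + 2f(x₂) + ... + f(xₙ)]

x_0 = 0.2500, f(x_0) = 0.062500, coefficient = 1
x_1 = 0.5625, f(x_1) = 0.316406, coefficient = 4
x_2 = 0.8750, f(x_2) = 0.765625, coefficient = 2
x_3 = 1.1875, f(x_3) = 1.410156, coefficient = 4
x_4 = 1.5000, f(x_4) = 2.250000, coefficient = 2
x_5 = 1.8125, f(x_5) = 3.285156, coefficient = 4
x_6 = 2.1250, f(x_6) = 4.515625, coefficient = 2
x_7 = 2.4375, f(x_7) = 5.941406, coefficient = 4
x_8 = 2.7500, f(x_8) = 7.562500, coefficient = 1

I ≈ (0.312500/3) × 66.500000 = 6.927083
Exact value: 6.927083
Error: 0.000000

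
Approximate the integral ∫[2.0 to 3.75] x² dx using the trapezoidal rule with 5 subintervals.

f(x) = x²
a = 2.0, b = 3.75, n = 5
h = (b - a)/n = 0.350000

Trapezoidal rule: (h/2)[f(x₀) + 2f(x₁) + 2f(x₂) + ... + f(xₙ)]

x_0 = 2.0000, f(x_0) = 4.000000, coefficient = 1
x_1 = 2.3500, f(x_1) = 5.522500, coefficient = 2
x_2 = 2.7000, f(x_2) = 7.290000, coefficient = 2
x_3 = 3.0500, f(x_3) = 9.302500, coefficient = 2
x_4 = 3.4000, f(x_4) = 11.560000, coefficient = 2
x_5 = 3.7500, f(x_5) = 14.062500, coefficient = 1

I ≈ (0.350000/2) × 85.412500 = 14.947187
Exact value: 14.911458
Error: 0.035729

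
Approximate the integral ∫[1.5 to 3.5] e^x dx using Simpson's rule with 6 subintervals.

f(x) = e^x
a = 1.5, b = 3.5, n = 6
h = (b - a)/n = 0.333333

Simpson's rule: (h/3)[f(x₀) + 4f(x₁) + 2f(x₂) + ... + f(xₙ)]

x_0 = 1.5000, f(x_0) = 4.481689, coefficient = 1
x_1 = 1.8333, f(x_1) = 6.254701, coefficient = 4
x_2 = 2.1667, f(x_2) = 8.729138, coefficient = 2
x_3 = 2.5000, f(x_3) = 12.182494, coefficient = 4
x_4 = 2.8333, f(x_4) = 17.002040, coefficient = 2
x_5 = 3.1667, f(x_5) = 23.728258, coefficient = 4
x_6 = 3.5000, f(x_6) = 33.115452, coefficient = 1

I ≈ (0.333333/3) × 257.721310 = 28.635701
Exact value: 28.633763
Error: 0.001938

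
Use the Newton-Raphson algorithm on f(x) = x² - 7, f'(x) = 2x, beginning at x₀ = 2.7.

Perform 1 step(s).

f(x) = x² - 7
f'(x) = 2x
x₀ = 2.7

Newton-Raphson formula: x_{n+1} = x_n - f(x_n)/f'(x_n)

Iteration 1:
  f(2.700000) = 0.290000
  f'(2.700000) = 5.400000
  x_1 = 2.700000 - 0.290000/5.400000 = 2.646296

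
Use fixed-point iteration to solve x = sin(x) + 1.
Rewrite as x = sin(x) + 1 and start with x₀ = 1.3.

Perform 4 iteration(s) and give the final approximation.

Equation: x = sin(x) + 1
Fixed-point form: x = sin(x) + 1
x₀ = 1.3

x_1 = g(1.300000) = 1.963558
x_2 = g(1.963558) = 1.923856
x_3 = g(1.923856) = 1.938319
x_4 = g(1.938319) = 1.933220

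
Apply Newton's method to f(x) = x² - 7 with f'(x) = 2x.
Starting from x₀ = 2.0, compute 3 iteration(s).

f(x) = x² - 7
f'(x) = 2x
x₀ = 2.0

Newton-Raphson formula: x_{n+1} = x_n - f(x_n)/f'(x_n)

Iteration 1:
  f(2.000000) = -3.000000
  f'(2.000000) = 4.000000
  x_1 = 2.000000 - (-3.000000)/4.000000 = 2.750000
Iteration 2:
  f(2.750000) = 0.562500
  f'(2.750000) = 5.500000
  x_2 = 2.750000 - 0.562500/5.500000 = 2.647727
Iteration 3:
  f(2.647727) = 0.010460
  f'(2.647727) = 5.295455
  x_3 = 2.647727 - 0.010460/5.295455 = 2.645752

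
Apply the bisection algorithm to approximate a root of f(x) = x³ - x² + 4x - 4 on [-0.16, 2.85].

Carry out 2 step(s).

f(x) = x³ - x² + 4x - 4
Initial interval: [-0.16, 2.85]

Iteration 1:
  c_1 = (-0.160000 + 2.850000)/2 = 1.345000
  f(c_1) = f(1.345000) = 2.004114
  f(a) × f(c) < 0, new interval: [-0.160000, 1.345000]
Iteration 2:
  c_2 = (-0.160000 + 1.345000)/2 = 0.592500
  f(c_2) = f(0.592500) = -1.773055
  f(a) × f(c) ≥ 0, new interval: [0.592500, 1.345000]

After 2 iteration(s), the approximation is c_2 = 0.592500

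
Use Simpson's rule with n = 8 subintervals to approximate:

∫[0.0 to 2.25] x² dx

f(x) = x²
a = 0.0, b = 2.25, n = 8
h = (b - a)/n = 0.281250

Simpson's rule: (h/3)[f(x₀) + 4f(x₁) + 2f(x₂) + ... + f(xₙ)]

x_0 = 0.0000, f(x_0) = 0.000000, coefficient = 1
x_1 = 0.2812, f(x_1) = 0.079102, coefficient = 4
x_2 = 0.5625, f(x_2) = 0.316406, coefficient = 2
x_3 = 0.8438, f(x_3) = 0.711914, coefficient = 4
x_4 = 1.1250, f(x_4) = 1.265625, coefficient = 2
x_5 = 1.4062, f(x_5) = 1.977539, coefficient = 4
x_6 = 1.6875, f(x_6) = 2.847656, coefficient = 2
x_7 = 1.9688, f(x_7) = 3.875977, coefficient = 4
x_8 = 2.2500, f(x_8) = 5.062500, coefficient = 1

I ≈ (0.281250/3) × 40.500000 = 3.796875
Exact value: 3.796875
Error: 0.000000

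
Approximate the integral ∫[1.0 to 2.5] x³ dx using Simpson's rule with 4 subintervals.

f(x) = x³
a = 1.0, b = 2.5, n = 4
h = (b - a)/n = 0.375000

Simpson's rule: (h/3)[f(x₀) + 4f(x₁) + 2f(x₂) + ... + f(xₙ)]

x_0 = 1.0000, f(x_0) = 1.000000, coefficient = 1
x_1 = 1.3750, f(x_1) = 2.599609, coefficient = 4
x_2 = 1.7500, f(x_2) = 5.359375, coefficient = 2
x_3 = 2.1250, f(x_3) = 9.595703, coefficient = 4
x_4 = 2.5000, f(x_4) = 15.625000, coefficient = 1

I ≈ (0.375000/3) × 76.125000 = 9.515625
Exact value: 9.515625
Error: 0.000000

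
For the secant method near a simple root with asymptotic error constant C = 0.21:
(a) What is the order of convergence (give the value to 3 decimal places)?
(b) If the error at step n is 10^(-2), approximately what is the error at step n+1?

(a) Secant method has superlinear convergence with order φ = (1+√5)/2 ≈ 1.618.
    This means |e_{n+1}| ≈ C|e_n|^1.618.

(b) With |e_n| = 10^(-2) and C = 0.21:
    |e_{n+1}| ≈ 0.21 × (10^(-2))^1.618 = 0.21 × 10^(-3.24)

(a) ≈ 1.618 (golden ratio); (b) |e_{n+1}| ≈ 1.219e-04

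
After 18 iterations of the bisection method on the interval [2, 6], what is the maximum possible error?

Bisection error bound: |error| ≤ (b-a)/2^n
|error| ≤ (6 - 2)/2^18 = 4/2^18
|error| ≤ 0.0000152588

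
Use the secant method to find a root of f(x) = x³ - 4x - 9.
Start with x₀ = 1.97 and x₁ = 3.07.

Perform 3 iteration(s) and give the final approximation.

f(x) = x³ - 4x - 9
x₀ = 1.97, x₁ = 3.07

Secant formula: x_{n+1} = x_n - f(x_n)(x_n - x_{n-1})/(f(x_n) - f(x_{n-1}))

Iteration 1:
  f(1.970000) = -9.234627
  f(3.070000) = 7.654443
  x_2 = 3.070000 - 7.654443×(3.070000 - 1.970000)/(7.654443 - (-9.234627))
       = 2.571459
Iteration 2:
  f(3.070000) = 7.654443
  f(2.571459) = -2.282311
  x_3 = 2.571459 - (-2.282311)×(2.571459 - 3.070000)/(-2.282311 - 7.654443)
       = 2.685966
Iteration 3:
  f(2.571459) = -2.282311
  f(2.685966) = -0.366194
  x_4 = 2.685966 - (-0.366194)×(2.685966 - 2.571459)/(-0.366194 - (-2.282311))
       = 2.707850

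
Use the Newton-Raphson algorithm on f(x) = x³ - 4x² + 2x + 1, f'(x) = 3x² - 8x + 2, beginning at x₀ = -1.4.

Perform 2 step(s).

f(x) = x³ - 4x² + 2x + 1
f'(x) = 3x² - 8x + 2
x₀ = -1.4

Newton-Raphson formula: x_{n+1} = x_n - f(x_n)/f'(x_n)

Iteration 1:
  f(-1.400000) = -12.384000
  f'(-1.400000) = 19.080000
  x_1 = -1.400000 - (-12.384000)/19.080000 = -0.750943
Iteration 2:
  f(-0.750943) = -3.181020
  f'(-0.750943) = 9.699295
  x_2 = -0.750943 - (-3.181020)/9.699295 = -0.422979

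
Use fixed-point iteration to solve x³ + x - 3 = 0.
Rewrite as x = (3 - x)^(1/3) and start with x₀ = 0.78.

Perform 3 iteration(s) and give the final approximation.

Equation: x³ + x - 3 = 0
Fixed-point form: x = (3 - x)^(1/3)
x₀ = 0.78

x_1 = g(0.780000) = 1.304521
x_2 = g(1.304521) = 1.192424
x_3 = g(1.192424) = 1.218145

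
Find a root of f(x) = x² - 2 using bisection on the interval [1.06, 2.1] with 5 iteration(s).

f(x) = x² - 2
Initial interval: [1.06, 2.1]

Iteration 1:
  c_1 = (1.060000 + 2.100000)/2 = 1.580000
  f(c_1) = f(1.580000) = 0.496400
  f(a) × f(c) < 0, new interval: [1.060000, 1.580000]
Iteration 2:
  c_2 = (1.060000 + 1.580000)/2 = 1.320000
  f(c_2) = f(1.320000) = -0.257600
  f(a) × f(c) ≥ 0, new interval: [1.320000, 1.580000]
Iteration 3:
  c_3 = (1.320000 + 1.580000)/2 = 1.450000
  f(c_3) = f(1.450000) = 0.102500
  f(a) × f(c) < 0, new interval: [1.320000, 1.450000]
Iteration 4:
  c_4 = (1.320000 + 1.450000)/2 = 1.385000
  f(c_4) = f(1.385000) = -0.081775
  f(a) × f(c) ≥ 0, new interval: [1.385000, 1.450000]
Iteration 5:
  c_5 = (1.385000 + 1.450000)/2 = 1.417500
  f(c_5) = f(1.417500) = 0.009306
  f(a) × f(c) < 0, new interval: [1.385000, 1.417500]

After 5 iteration(s), the approximation is c_5 = 1.417500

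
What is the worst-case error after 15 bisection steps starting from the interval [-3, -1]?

Bisection error bound: |error| ≤ (b-a)/2^n
|error| ≤ (-1 - (-3))/2^15 = 2/2^15
|error| ≤ 0.0000610352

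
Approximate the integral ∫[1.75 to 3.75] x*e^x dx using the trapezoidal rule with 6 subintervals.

f(x) = x*e^x
a = 1.75, b = 3.75, n = 6
h = (b - a)/n = 0.333333

Trapezoidal rule: (h/2)[f(x₀) + 2f(x₁) + 2f(x₂) + ... + f(xₙ)]

x_0 = 1.7500, f(x_0) = 10.070555, coefficient = 1
x_1 = 2.0833, f(x_1) = 16.731656, coefficient = 2
x_2 = 2.4167, f(x_2) = 27.087053, coefficient = 2
x_3 = 2.7500, f(x_3) = 43.017238, coefficient = 2
x_4 = 3.0833, f(x_4) = 67.312409, coefficient = 2
x_5 = 3.4167, f(x_5) = 104.097929, coefficient = 2
x_6 = 3.7500, f(x_6) = 159.454058, coefficient = 1

I ≈ (0.333333/2) × 686.017181 = 114.336197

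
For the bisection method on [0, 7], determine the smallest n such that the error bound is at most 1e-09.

We need (b-a)/2^n ≤ 1e-09
(7 - 0)/2^n ≤ 1e-09
7/2^n ≤ 1e-09
2^n ≥ 7000000000
n ≥ log₂(7000000000) = 32.70
n ≥ 33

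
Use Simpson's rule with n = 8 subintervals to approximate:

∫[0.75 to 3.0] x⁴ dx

f(x) = x⁴
a = 0.75, b = 3.0, n = 8
h = (b - a)/n = 0.281250

Simpson's rule: (h/3)[f(x₀) + 4f(x₁) + 2f(x₂) + ... + f(xₙ)]

x_0 = 0.7500, f(x_0) = 0.316406, coefficient = 1
x_1 = 1.0312, f(x_1) = 1.130982, coefficient = 4
x_2 = 1.3125, f(x_2) = 2.967545, coefficient = 2
x_3 = 1.5938, f(x_3) = 6.451798, coefficient = 4
x_4 = 1.8750, f(x_4) = 12.359619, coefficient = 2
x_5 = 2.1562, f(x_5) = 21.617051, coefficient = 4
x_6 = 2.4375, f(x_6) = 35.300308, coefficient = 2
x_7 = 2.7188, f(x_7) = 54.635774, coefficient = 4
x_8 = 3.0000, f(x_8) = 81.000000, coefficient = 1

I ≈ (0.281250/3) × 517.913773 = 48.554416
Exact value: 48.552539
Error: 0.001877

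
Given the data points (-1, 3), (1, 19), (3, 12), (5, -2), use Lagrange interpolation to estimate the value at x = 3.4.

Lagrange interpolation formula:
P(x) = Σ yᵢ × Lᵢ(x)
where Lᵢ(x) = Π_{j≠i} (x - xⱼ)/(xᵢ - xⱼ)

L_0(3.4) = (3.4 - 1)/(-1 - 1) × (3.4 - 3)/(-1 - 3) × (3.4 - 5)/(-1 - 5) = 0.032000
L_1(3.4) = (3.4 - (-1))/(1 - (-1)) × (3.4 - 3)/(1 - 3) × (3.4 - 5)/(1 - 5) = -0.176000
L_2(3.4) = (3.4 - (-1))/(3 - (-1)) × (3.4 - 1)/(3 - 1) × (3.4 - 5)/(3 - 5) = 1.056000
L_3(3.4) = (3.4 - (-1))/(5 - (-1)) × (3.4 - 1)/(5 - 1) × (3.4 - 3)/(5 - 3) = 0.088000

P(3.4) = 3×L_0(3.4) + 19×L_1(3.4) + 12×L_2(3.4) + (-2)×L_3(3.4)
P(3.4) = 9.248000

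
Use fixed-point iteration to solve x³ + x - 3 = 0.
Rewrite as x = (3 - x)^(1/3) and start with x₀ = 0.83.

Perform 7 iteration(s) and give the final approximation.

Equation: x³ + x - 3 = 0
Fixed-point form: x = (3 - x)^(1/3)
x₀ = 0.83

x_1 = g(0.830000) = 1.294653
x_2 = g(1.294653) = 1.194733
x_3 = g(1.194733) = 1.217626
x_4 = g(1.217626) = 1.212457
x_5 = g(1.212457) = 1.213628
x_6 = g(1.213628) = 1.213363
x_7 = g(1.213363) = 1.213423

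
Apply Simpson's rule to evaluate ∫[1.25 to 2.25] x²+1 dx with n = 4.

f(x) = x²+1
a = 1.25, b = 2.25, n = 4
h = (b - a)/n = 0.250000

Simpson's rule: (h/3)[f(x₀) + 4f(x₁) + 2f(x₂) + ... + f(xₙ)]

x_0 = 1.2500, f(x_0) = 2.562500, coefficient = 1
x_1 = 1.5000, f(x_1) = 3.250000, coefficient = 4
x_2 = 1.7500, f(x_2) = 4.062500, coefficient = 2
x_3 = 2.0000, f(x_3) = 5.000000, coefficient = 4
x_4 = 2.2500, f(x_4) = 6.062500, coefficient = 1

I ≈ (0.250000/3) × 49.750000 = 4.145833
Exact value: 4.145833
Error: 0.000000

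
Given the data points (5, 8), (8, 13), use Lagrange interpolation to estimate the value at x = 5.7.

Lagrange interpolation formula:
P(x) = Σ yᵢ × Lᵢ(x)
where Lᵢ(x) = Π_{j≠i} (x - xⱼ)/(xᵢ - xⱼ)

L_0(5.7) = (5.7 - 8)/(5 - 8) = 0.766667
L_1(5.7) = (5.7 - 5)/(8 - 5) = 0.233333

P(5.7) = 8×L_0(5.7) + 13×L_1(5.7)
P(5.7) = 9.166667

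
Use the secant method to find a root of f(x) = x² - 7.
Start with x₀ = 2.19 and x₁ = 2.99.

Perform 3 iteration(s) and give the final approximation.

f(x) = x² - 7
x₀ = 2.19, x₁ = 2.99

Secant formula: x_{n+1} = x_n - f(x_n)(x_n - x_{n-1})/(f(x_n) - f(x_{n-1}))

Iteration 1:
  f(2.190000) = -2.203900
  f(2.990000) = 1.940100
  x_2 = 2.990000 - 1.940100×(2.990000 - 2.190000)/(1.940100 - (-2.203900))
       = 2.615463
Iteration 2:
  f(2.990000) = 1.940100
  f(2.615463) = -0.159352
  x_3 = 2.615463 - (-0.159352)×(2.615463 - 2.990000)/(-0.159352 - 1.940100)
       = 2.643891
Iteration 3:
  f(2.615463) = -0.159352
  f(2.643891) = -0.009839
  x_4 = 2.643891 - (-0.009839)×(2.643891 - 2.615463)/(-0.009839 - (-0.159352))
       = 2.645762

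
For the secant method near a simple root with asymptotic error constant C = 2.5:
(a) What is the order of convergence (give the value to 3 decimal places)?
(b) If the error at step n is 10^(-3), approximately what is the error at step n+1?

(a) Secant method has superlinear convergence with order φ = (1+√5)/2 ≈ 1.618.
    This means |e_{n+1}| ≈ C|e_n|^1.618.

(b) With |e_n| = 10^(-3) and C = 2.5:
    |e_{n+1}| ≈ 2.5 × (10^(-3))^1.618 = 2.5 × 10^(-4.85)

(a) ≈ 1.618 (golden ratio); (b) |e_{n+1}| ≈ 3.498e-05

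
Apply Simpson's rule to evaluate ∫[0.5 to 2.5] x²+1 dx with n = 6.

f(x) = x²+1
a = 0.5, b = 2.5, n = 6
h = (b - a)/n = 0.333333

Simpson's rule: (h/3)[f(x₀) + 4f(x₁) + 2f(x₂) + ... + f(xₙ)]

x_0 = 0.5000, f(x_0) = 1.250000, coefficient = 1
x_1 = 0.8333, f(x_1) = 1.694444, coefficient = 4
x_2 = 1.1667, f(x_2) = 2.361111, coefficient = 2
x_3 = 1.5000, f(x_3) = 3.250000, coefficient = 4
x_4 = 1.8333, f(x_4) = 4.361111, coefficient = 2
x_5 = 2.1667, f(x_5) = 5.694444, coefficient = 4
x_6 = 2.5000, f(x_6) = 7.250000, coefficient = 1

I ≈ (0.333333/3) × 64.500000 = 7.166667
Exact value: 7.166667
Error: 0.000000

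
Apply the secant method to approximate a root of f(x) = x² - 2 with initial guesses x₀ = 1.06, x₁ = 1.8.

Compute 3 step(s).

f(x) = x² - 2
x₀ = 1.06, x₁ = 1.8

Secant formula: x_{n+1} = x_n - f(x_n)(x_n - x_{n-1})/(f(x_n) - f(x_{n-1}))

Iteration 1:
  f(1.060000) = -0.876400
  f(1.800000) = 1.240000
  x_2 = 1.800000 - 1.240000×(1.800000 - 1.060000)/(1.240000 - (-0.876400))
       = 1.366434
Iteration 2:
  f(1.800000) = 1.240000
  f(1.366434) = -0.132859
  x_3 = 1.366434 - (-0.132859)×(1.366434 - 1.800000)/(-0.132859 - 1.240000)
       = 1.408392
Iteration 3:
  f(1.366434) = -0.132859
  f(1.408392) = -0.016431
  x_4 = 1.408392 - (-0.016431)×(1.408392 - 1.366434)/(-0.016431 - (-0.132859))
       = 1.414314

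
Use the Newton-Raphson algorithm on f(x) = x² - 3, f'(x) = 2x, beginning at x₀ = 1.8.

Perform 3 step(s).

f(x) = x² - 3
f'(x) = 2x
x₀ = 1.8

Newton-Raphson formula: x_{n+1} = x_n - f(x_n)/f'(x_n)

Iteration 1:
  f(1.800000) = 0.240000
  f'(1.800000) = 3.600000
  x_1 = 1.800000 - 0.240000/3.600000 = 1.733333
Iteration 2:
  f(1.733333) = 0.004444
  f'(1.733333) = 3.466667
  x_2 = 1.733333 - 0.004444/3.466667 = 1.732051
Iteration 3:
  f(1.732051) = 0.000002
  f'(1.732051) = 3.464103
  x_3 = 1.732051 - 0.000002/3.464103 = 1.732051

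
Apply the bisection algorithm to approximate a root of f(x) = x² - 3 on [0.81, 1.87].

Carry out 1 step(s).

f(x) = x² - 3
Initial interval: [0.81, 1.87]

Iteration 1:
  c_1 = (0.810000 + 1.870000)/2 = 1.340000
  f(c_1) = f(1.340000) = -1.204400
  f(a) × f(c) ≥ 0, new interval: [1.340000, 1.870000]

After 1 iteration(s), the approximation is c_1 = 1.340000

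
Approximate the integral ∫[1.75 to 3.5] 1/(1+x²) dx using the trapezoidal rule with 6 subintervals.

f(x) = 1/(1+x²)
a = 1.75, b = 3.5, n = 6
h = (b - a)/n = 0.291667

Trapezoidal rule: (h/2)[f(x₀) + 2f(x₁) + 2f(x₂) + ... + f(xₙ)]

x_0 = 1.7500, f(x_0) = 0.246154, coefficient = 1
x_1 = 2.0417, f(x_1) = 0.193483, coefficient = 2
x_2 = 2.3333, f(x_2) = 0.155172, coefficient = 2
x_3 = 2.6250, f(x_3) = 0.126733, coefficient = 2
x_4 = 2.9167, f(x_4) = 0.105186, coefficient = 2
x_5 = 3.2083, f(x_5) = 0.088547, coefficient = 2
x_6 = 3.5000, f(x_6) = 0.075472, coefficient = 1

I ≈ (0.291667/2) × 1.659870 = 0.242064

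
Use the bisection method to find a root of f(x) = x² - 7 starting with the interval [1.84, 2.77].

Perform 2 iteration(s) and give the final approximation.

f(x) = x² - 7
Initial interval: [1.84, 2.77]

Iteration 1:
  c_1 = (1.840000 + 2.770000)/2 = 2.305000
  f(c_1) = f(2.305000) = -1.686975
  f(a) × f(c) ≥ 0, new interval: [2.305000, 2.770000]
Iteration 2:
  c_2 = (2.305000 + 2.770000)/2 = 2.537500
  f(c_2) = f(2.537500) = -0.561094
  f(a) × f(c) ≥ 0, new interval: [2.537500, 2.770000]

After 2 iteration(s), the approximation is c_2 = 2.537500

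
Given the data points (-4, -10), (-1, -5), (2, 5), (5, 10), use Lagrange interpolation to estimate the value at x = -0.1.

Lagrange interpolation formula:
P(x) = Σ yᵢ × Lᵢ(x)
where Lᵢ(x) = Π_{j≠i} (x - xⱼ)/(xᵢ - xⱼ)

L_0(-0.1) = (-0.1 - (-1))/(-4 - (-1)) × (-0.1 - 2)/(-4 - 2) × (-0.1 - 5)/(-4 - 5) = -0.059500
L_1(-0.1) = (-0.1 - (-4))/(-1 - (-4)) × (-0.1 - 2)/(-1 - 2) × (-0.1 - 5)/(-1 - 5) = 0.773500
L_2(-0.1) = (-0.1 - (-4))/(2 - (-4)) × (-0.1 - (-1))/(2 - (-1)) × (-0.1 - 5)/(2 - 5) = 0.331500
L_3(-0.1) = (-0.1 - (-4))/(5 - (-4)) × (-0.1 - (-1))/(5 - (-1)) × (-0.1 - 2)/(5 - 2) = -0.045500

P(-0.1) = (-10)×L_0(-0.1) + (-5)×L_1(-0.1) + 5×L_2(-0.1) + 10×L_3(-0.1)
P(-0.1) = -2.070000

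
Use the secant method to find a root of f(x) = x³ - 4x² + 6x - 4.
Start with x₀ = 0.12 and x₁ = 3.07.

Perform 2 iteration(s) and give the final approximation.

f(x) = x³ - 4x² + 6x - 4
x₀ = 0.12, x₁ = 3.07

Secant formula: x_{n+1} = x_n - f(x_n)(x_n - x_{n-1})/(f(x_n) - f(x_{n-1}))

Iteration 1:
  f(0.120000) = -3.335872
  f(3.070000) = 5.654843
  x_2 = 3.070000 - 5.654843×(3.070000 - 0.120000)/(5.654843 - (-3.335872))
       = 1.214554
Iteration 2:
  f(3.070000) = 5.654843
  f(1.214554) = -0.821603
  x_3 = 1.214554 - (-0.821603)×(1.214554 - 3.070000)/(-0.821603 - 5.654843)
       = 1.449936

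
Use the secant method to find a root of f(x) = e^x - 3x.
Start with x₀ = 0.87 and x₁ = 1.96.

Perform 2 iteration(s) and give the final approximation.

f(x) = e^x - 3x
x₀ = 0.87, x₁ = 1.96

Secant formula: x_{n+1} = x_n - f(x_n)(x_n - x_{n-1})/(f(x_n) - f(x_{n-1}))

Iteration 1:
  f(0.870000) = -0.223089
  f(1.960000) = 1.219327
  x_2 = 1.960000 - 1.219327×(1.960000 - 0.870000)/(1.219327 - (-0.223089))
       = 1.038583
Iteration 2:
  f(1.960000) = 1.219327
  f(1.038583) = -0.290538
  x_3 = 1.038583 - (-0.290538)×(1.038583 - 1.960000)/(-0.290538 - 1.219327)
       = 1.215888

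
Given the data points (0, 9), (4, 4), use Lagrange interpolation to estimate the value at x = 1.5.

Lagrange interpolation formula:
P(x) = Σ yᵢ × Lᵢ(x)
where Lᵢ(x) = Π_{j≠i} (x - xⱼ)/(xᵢ - xⱼ)

L_0(1.5) = (1.5 - 4)/(0 - 4) = 0.625000
L_1(1.5) = (1.5 - 0)/(4 - 0) = 0.375000

P(1.5) = 9×L_0(1.5) + 4×L_1(1.5)
P(1.5) = 7.125000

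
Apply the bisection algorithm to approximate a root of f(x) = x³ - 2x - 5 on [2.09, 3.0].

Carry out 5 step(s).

f(x) = x³ - 2x - 5
Initial interval: [2.09, 3.0]

Iteration 1:
  c_1 = (2.090000 + 3.000000)/2 = 2.545000
  f(c_1) = f(2.545000) = 6.394029
  f(a) × f(c) < 0, new interval: [2.090000, 2.545000]
Iteration 2:
  c_2 = (2.090000 + 2.545000)/2 = 2.317500
  f(c_2) = f(2.317500) = 2.811843
  f(a) × f(c) < 0, new interval: [2.090000, 2.317500]
Iteration 3:
  c_3 = (2.090000 + 2.317500)/2 = 2.203750
  f(c_3) = f(2.203750) = 1.295043
  f(a) × f(c) < 0, new interval: [2.090000, 2.203750]
Iteration 4:
  c_4 = (2.090000 + 2.203750)/2 = 2.146875
  f(c_4) = f(2.146875) = 0.601352
  f(a) × f(c) < 0, new interval: [2.090000, 2.146875]
Iteration 5:
  c_5 = (2.090000 + 2.146875)/2 = 2.118437
  f(c_5) = f(2.118437) = 0.270201
  f(a) × f(c) < 0, new interval: [2.090000, 2.118437]

After 5 iteration(s), the approximation is c_5 = 2.118437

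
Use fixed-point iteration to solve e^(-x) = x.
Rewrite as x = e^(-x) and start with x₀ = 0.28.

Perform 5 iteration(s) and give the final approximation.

Equation: e^(-x) = x
Fixed-point form: x = e^(-x)
x₀ = 0.28

x_1 = g(0.280000) = 0.755784
x_2 = g(0.755784) = 0.469642
x_3 = g(0.469642) = 0.625226
x_4 = g(0.625226) = 0.535141
x_5 = g(0.535141) = 0.585587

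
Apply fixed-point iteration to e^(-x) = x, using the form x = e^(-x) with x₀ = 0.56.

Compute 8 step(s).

Equation: e^(-x) = x
Fixed-point form: x = e^(-x)
x₀ = 0.56

x_1 = g(0.560000) = 0.571209
x_2 = g(0.571209) = 0.564842
x_3 = g(0.564842) = 0.568450
x_4 = g(0.568450) = 0.566403
x_5 = g(0.566403) = 0.567563
x_6 = g(0.567563) = 0.566905
x_7 = g(0.566905) = 0.567278
x_8 = g(0.567278) = 0.567067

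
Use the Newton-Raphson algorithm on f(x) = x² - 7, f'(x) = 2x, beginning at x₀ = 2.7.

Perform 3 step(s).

f(x) = x² - 7
f'(x) = 2x
x₀ = 2.7

Newton-Raphson formula: x_{n+1} = x_n - f(x_n)/f'(x_n)

Iteration 1:
  f(2.700000) = 0.290000
  f'(2.700000) = 5.400000
  x_1 = 2.700000 - 0.290000/5.400000 = 2.646296
Iteration 2:
  f(2.646296) = 0.002884
  f'(2.646296) = 5.292593
  x_2 = 2.646296 - 0.002884/5.292593 = 2.645751
Iteration 3:
  f(2.645751) = 0.000000
  f'(2.645751) = 5.291503
  x_3 = 2.645751 - 0.000000/5.291503 = 2.645751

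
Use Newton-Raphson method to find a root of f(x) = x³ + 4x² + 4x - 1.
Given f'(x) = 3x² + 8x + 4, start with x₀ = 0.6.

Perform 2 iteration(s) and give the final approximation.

f(x) = x³ + 4x² + 4x - 1
f'(x) = 3x² + 8x + 4
x₀ = 0.6

Newton-Raphson formula: x_{n+1} = x_n - f(x_n)/f'(x_n)

Iteration 1:
  f(0.600000) = 3.056000
  f'(0.600000) = 9.880000
  x_1 = 0.600000 - 3.056000/9.880000 = 0.290688
Iteration 2:
  f(0.290688) = 0.525315
  f'(0.290688) = 6.579005
  x_2 = 0.290688 - 0.525315/6.579005 = 0.210841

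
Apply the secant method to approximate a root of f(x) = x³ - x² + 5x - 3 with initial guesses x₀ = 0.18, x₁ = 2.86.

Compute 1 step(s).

f(x) = x³ - x² + 5x - 3
x₀ = 0.18, x₁ = 2.86

Secant formula: x_{n+1} = x_n - f(x_n)(x_n - x_{n-1})/(f(x_n) - f(x_{n-1}))

Iteration 1:
  f(0.180000) = -2.126568
  f(2.860000) = 26.514056
  x_2 = 2.860000 - 26.514056×(2.860000 - 0.180000)/(26.514056 - (-2.126568))
       = 0.378990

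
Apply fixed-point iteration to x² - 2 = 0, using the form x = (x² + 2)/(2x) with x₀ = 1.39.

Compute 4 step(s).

Equation: x² - 2 = 0
Fixed-point form: x = (x² + 2)/(2x)
x₀ = 1.39

x_1 = g(1.390000) = 1.414424
x_2 = g(1.414424) = 1.414214
x_3 = g(1.414214) = 1.414214
x_4 = g(1.414214) = 1.414214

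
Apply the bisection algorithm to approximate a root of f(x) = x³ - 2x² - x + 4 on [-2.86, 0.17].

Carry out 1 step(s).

f(x) = x³ - 2x² - x + 4
Initial interval: [-2.86, 0.17]

Iteration 1:
  c_1 = (-2.860000 + 0.170000)/2 = -1.345000
  f(c_1) = f(-1.345000) = -0.706189
  f(a) × f(c) ≥ 0, new interval: [-1.345000, 0.170000]

After 1 iteration(s), the approximation is c_1 = -1.345000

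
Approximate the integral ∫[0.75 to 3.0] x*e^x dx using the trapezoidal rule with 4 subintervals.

f(x) = x*e^x
a = 0.75, b = 3.0, n = 4
h = (b - a)/n = 0.562500

Trapezoidal rule: (h/2)[f(x₀) + 2f(x₁) + 2f(x₂) + ... + f(xₙ)]

x_0 = 0.7500, f(x_0) = 1.587750, coefficient = 1
x_1 = 1.3125, f(x_1) = 4.876529, coefficient = 2
x_2 = 1.8750, f(x_2) = 12.226536, coefficient = 2
x_3 = 2.4375, f(x_3) = 27.895710, coefficient = 2
x_4 = 3.0000, f(x_4) = 60.256611, coefficient = 1

I ≈ (0.562500/2) × 151.841911 = 42.705538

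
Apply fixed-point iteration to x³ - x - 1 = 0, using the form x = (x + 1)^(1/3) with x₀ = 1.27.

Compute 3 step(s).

Equation: x³ - x - 1 = 0
Fixed-point form: x = (x + 1)^(1/3)
x₀ = 1.27

x_1 = g(1.270000) = 1.314242
x_2 = g(1.314242) = 1.322725
x_3 = g(1.322725) = 1.324339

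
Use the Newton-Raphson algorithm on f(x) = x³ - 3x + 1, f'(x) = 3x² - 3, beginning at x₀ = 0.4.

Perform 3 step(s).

f(x) = x³ - 3x + 1
f'(x) = 3x² - 3
x₀ = 0.4

Newton-Raphson formula: x_{n+1} = x_n - f(x_n)/f'(x_n)

Iteration 1:
  f(0.400000) = -0.136000
  f'(0.400000) = -2.520000
  x_1 = 0.400000 - (-0.136000)/(-2.520000) = 0.346032
Iteration 2:
  f(0.346032) = 0.003338
  f'(0.346032) = -2.640786
  x_2 = 0.346032 - 0.003338/(-2.640786) = 0.347296
Iteration 3:
  f(0.347296) = 0.000002
  f'(0.347296) = -2.638157
  x_3 = 0.347296 - 0.000002/(-2.638157) = 0.347296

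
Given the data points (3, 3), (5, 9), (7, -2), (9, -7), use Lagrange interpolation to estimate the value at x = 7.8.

Lagrange interpolation formula:
P(x) = Σ yᵢ × Lᵢ(x)
where Lᵢ(x) = Π_{j≠i} (x - xⱼ)/(xᵢ - xⱼ)

L_0(7.8) = (7.8 - 5)/(3 - 5) × (7.8 - 7)/(3 - 7) × (7.8 - 9)/(3 - 9) = 0.056000
L_1(7.8) = (7.8 - 3)/(5 - 3) × (7.8 - 7)/(5 - 7) × (7.8 - 9)/(5 - 9) = -0.288000
L_2(7.8) = (7.8 - 3)/(7 - 3) × (7.8 - 5)/(7 - 5) × (7.8 - 9)/(7 - 9) = 1.008000
L_3(7.8) = (7.8 - 3)/(9 - 3) × (7.8 - 5)/(9 - 5) × (7.8 - 7)/(9 - 7) = 0.224000

P(7.8) = 3×L_0(7.8) + 9×L_1(7.8) + (-2)×L_2(7.8) + (-7)×L_3(7.8)
P(7.8) = -6.008000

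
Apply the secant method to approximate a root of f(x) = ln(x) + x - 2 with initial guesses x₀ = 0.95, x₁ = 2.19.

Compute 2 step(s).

f(x) = ln(x) + x - 2
x₀ = 0.95, x₁ = 2.19

Secant formula: x_{n+1} = x_n - f(x_n)(x_n - x_{n-1})/(f(x_n) - f(x_{n-1}))

Iteration 1:
  f(0.950000) = -1.101293
  f(2.190000) = 0.973902
  x_2 = 2.190000 - 0.973902×(2.190000 - 0.950000)/(0.973902 - (-1.101293))
       = 1.608060
Iteration 2:
  f(2.190000) = 0.973902
  f(1.608060) = 0.083089
  x_3 = 1.608060 - 0.083089×(1.608060 - 2.190000)/(0.083089 - 0.973902)
       = 1.553781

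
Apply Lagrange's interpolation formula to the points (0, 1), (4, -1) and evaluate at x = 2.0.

Lagrange interpolation formula:
P(x) = Σ yᵢ × Lᵢ(x)
where Lᵢ(x) = Π_{j≠i} (x - xⱼ)/(xᵢ - xⱼ)

L_0(2.0) = (2.0 - 4)/(0 - 4) = 0.500000
L_1(2.0) = (2.0 - 0)/(4 - 0) = 0.500000

P(2.0) = 1×L_0(2.0) + (-1)×L_1(2.0)
P(2.0) = 0.000000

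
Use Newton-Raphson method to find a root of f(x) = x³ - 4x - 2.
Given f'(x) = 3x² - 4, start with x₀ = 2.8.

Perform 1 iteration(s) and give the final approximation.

f(x) = x³ - 4x - 2
f'(x) = 3x² - 4
x₀ = 2.8

Newton-Raphson formula: x_{n+1} = x_n - f(x_n)/f'(x_n)

Iteration 1:
  f(2.800000) = 8.752000
  f'(2.800000) = 19.520000
  x_1 = 2.800000 - 8.752000/19.520000 = 2.351639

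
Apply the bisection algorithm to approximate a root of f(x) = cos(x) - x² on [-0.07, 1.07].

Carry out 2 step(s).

f(x) = cos(x) - x²
Initial interval: [-0.07, 1.07]

Iteration 1:
  c_1 = (-0.070000 + 1.070000)/2 = 0.500000
  f(c_1) = f(0.500000) = 0.627583
  f(a) × f(c) ≥ 0, new interval: [0.500000, 1.070000]
Iteration 2:
  c_2 = (0.500000 + 1.070000)/2 = 0.785000
  f(c_2) = f(0.785000) = 0.091163
  f(a) × f(c) ≥ 0, new interval: [0.785000, 1.070000]

After 2 iteration(s), the approximation is c_2 = 0.785000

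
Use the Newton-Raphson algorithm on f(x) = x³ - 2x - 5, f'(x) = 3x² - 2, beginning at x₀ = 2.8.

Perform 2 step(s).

f(x) = x³ - 2x - 5
f'(x) = 3x² - 2
x₀ = 2.8

Newton-Raphson formula: x_{n+1} = x_n - f(x_n)/f'(x_n)

Iteration 1:
  f(2.800000) = 11.352000
  f'(2.800000) = 21.520000
  x_1 = 2.800000 - 11.352000/21.520000 = 2.272491
Iteration 2:
  f(2.272491) = 2.190647
  f'(2.272491) = 13.492642
  x_2 = 2.272491 - 2.190647/13.492642 = 2.110132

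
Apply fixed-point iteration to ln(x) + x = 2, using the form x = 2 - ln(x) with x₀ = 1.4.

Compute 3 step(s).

Equation: ln(x) + x = 2
Fixed-point form: x = 2 - ln(x)
x₀ = 1.4

x_1 = g(1.400000) = 1.663528
x_2 = g(1.663528) = 1.491059
x_3 = g(1.491059) = 1.600513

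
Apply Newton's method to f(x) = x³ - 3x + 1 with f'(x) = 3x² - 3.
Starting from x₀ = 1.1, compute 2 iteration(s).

f(x) = x³ - 3x + 1
f'(x) = 3x² - 3
x₀ = 1.1

Newton-Raphson formula: x_{n+1} = x_n - f(x_n)/f'(x_n)

Iteration 1:
  f(1.100000) = -0.969000
  f'(1.100000) = 0.630000
  x_1 = 1.100000 - (-0.969000)/0.630000 = 2.638095
Iteration 2:
  f(2.638095) = 11.445661
  f'(2.638095) = 17.878639
  x_2 = 2.638095 - 11.445661/17.878639 = 1.997909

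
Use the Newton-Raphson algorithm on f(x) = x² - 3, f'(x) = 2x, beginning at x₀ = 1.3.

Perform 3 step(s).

f(x) = x² - 3
f'(x) = 2x
x₀ = 1.3

Newton-Raphson formula: x_{n+1} = x_n - f(x_n)/f'(x_n)

Iteration 1:
  f(1.300000) = -1.310000
  f'(1.300000) = 2.600000
  x_1 = 1.300000 - (-1.310000)/2.600000 = 1.803846
Iteration 2:
  f(1.803846) = 0.253861
  f'(1.803846) = 3.607692
  x_2 = 1.803846 - 0.253861/3.607692 = 1.733480
Iteration 3:
  f(1.733480) = 0.004951
  f'(1.733480) = 3.466959
  x_3 = 1.733480 - 0.004951/3.466959 = 1.732051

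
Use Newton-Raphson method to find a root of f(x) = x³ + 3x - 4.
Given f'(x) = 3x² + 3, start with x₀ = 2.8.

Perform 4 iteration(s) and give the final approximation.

f(x) = x³ + 3x - 4
f'(x) = 3x² + 3
x₀ = 2.8

Newton-Raphson formula: x_{n+1} = x_n - f(x_n)/f'(x_n)

Iteration 1:
  f(2.800000) = 26.352000
  f'(2.800000) = 26.520000
  x_1 = 2.800000 - 26.352000/26.520000 = 1.806335
Iteration 2:
  f(1.806335) = 7.312796
  f'(1.806335) = 12.788537
  x_2 = 1.806335 - 7.312796/12.788537 = 1.234511
Iteration 3:
  f(1.234511) = 1.584946
  f'(1.234511) = 7.572049
  x_3 = 1.234511 - 1.584946/7.572049 = 1.025195
Iteration 4:
  f(1.025195) = 0.153092
  f'(1.025195) = 6.153076
  x_4 = 1.025195 - 0.153092/6.153076 = 1.000315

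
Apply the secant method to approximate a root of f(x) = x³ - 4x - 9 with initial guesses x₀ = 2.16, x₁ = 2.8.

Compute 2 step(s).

f(x) = x³ - 4x - 9
x₀ = 2.16, x₁ = 2.8

Secant formula: x_{n+1} = x_n - f(x_n)(x_n - x_{n-1})/(f(x_n) - f(x_{n-1}))

Iteration 1:
  f(2.160000) = -7.562304
  f(2.800000) = 1.752000
  x_2 = 2.800000 - 1.752000×(2.800000 - 2.160000)/(1.752000 - (-7.562304))
       = 2.679617
Iteration 2:
  f(2.800000) = 1.752000
  f(2.679617) = -0.477880
  x_3 = 2.679617 - (-0.477880)×(2.679617 - 2.800000)/(-0.477880 - 1.752000)
       = 2.705416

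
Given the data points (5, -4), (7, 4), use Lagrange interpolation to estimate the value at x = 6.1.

Lagrange interpolation formula:
P(x) = Σ yᵢ × Lᵢ(x)
where Lᵢ(x) = Π_{j≠i} (x - xⱼ)/(xᵢ - xⱼ)

L_0(6.1) = (6.1 - 7)/(5 - 7) = 0.450000
L_1(6.1) = (6.1 - 5)/(7 - 5) = 0.550000

P(6.1) = (-4)×L_0(6.1) + 4×L_1(6.1)
P(6.1) = 0.400000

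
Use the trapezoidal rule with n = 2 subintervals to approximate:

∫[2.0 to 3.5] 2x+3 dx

f(x) = 2x+3
a = 2.0, b = 3.5, n = 2
h = (b - a)/n = 0.750000

Trapezoidal rule: (h/2)[f(x₀) + 2f(x₁) + 2f(x₂) + ... + f(xₙ)]

x_0 = 2.0000, f(x_0) = 7.000000, coefficient = 1
x_1 = 2.7500, f(x_1) = 8.500000, coefficient = 2
x_2 = 3.5000, f(x_2) = 10.000000, coefficient = 1

I ≈ (0.750000/2) × 34.000000 = 12.750000
Exact value: 12.750000
Error: 0.000000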